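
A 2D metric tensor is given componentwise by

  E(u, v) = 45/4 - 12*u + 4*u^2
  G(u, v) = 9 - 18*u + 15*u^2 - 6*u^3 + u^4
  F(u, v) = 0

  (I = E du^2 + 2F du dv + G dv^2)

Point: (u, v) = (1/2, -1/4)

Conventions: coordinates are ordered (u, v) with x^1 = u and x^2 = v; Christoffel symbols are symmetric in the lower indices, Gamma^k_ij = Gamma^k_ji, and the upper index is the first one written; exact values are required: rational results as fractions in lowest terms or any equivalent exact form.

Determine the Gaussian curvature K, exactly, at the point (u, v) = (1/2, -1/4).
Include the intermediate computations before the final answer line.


E = 25/4, F = 0, G = 49/16, EG - F^2 = 1225/64 at the point
E_u = -8, E_v = 0, F_u = 0, F_v = 0, G_u = -7, G_v = 0
E_vv = 0, F_uv = 0, G_uu = 15
Using the Brioschi determinant formula for K from the metric derivatives:
M1 = [[-E_vv/2 + F_uv - G_uu/2, E_u/2, F_u - E_v/2], [F_v - G_u/2, E, F], [G_v/2, F, G]] = [[-15/2, -4, 0], [7/2, 25/4, 0], [0, 0, 49/16]]; det M1 = -12887/128
M2 = [[0, E_v/2, G_u/2], [E_v/2, E, F], [G_u/2, F, G]] = [[0, 0, -7/2], [0, 25/4, 0], [-7/2, 0, 49/16]]; det M2 = -1225/16
det M1 - det M2 = -3087/128; K = -3087/128 / (1225/64)^2 = -288/4375

Answer: K = -288/4375


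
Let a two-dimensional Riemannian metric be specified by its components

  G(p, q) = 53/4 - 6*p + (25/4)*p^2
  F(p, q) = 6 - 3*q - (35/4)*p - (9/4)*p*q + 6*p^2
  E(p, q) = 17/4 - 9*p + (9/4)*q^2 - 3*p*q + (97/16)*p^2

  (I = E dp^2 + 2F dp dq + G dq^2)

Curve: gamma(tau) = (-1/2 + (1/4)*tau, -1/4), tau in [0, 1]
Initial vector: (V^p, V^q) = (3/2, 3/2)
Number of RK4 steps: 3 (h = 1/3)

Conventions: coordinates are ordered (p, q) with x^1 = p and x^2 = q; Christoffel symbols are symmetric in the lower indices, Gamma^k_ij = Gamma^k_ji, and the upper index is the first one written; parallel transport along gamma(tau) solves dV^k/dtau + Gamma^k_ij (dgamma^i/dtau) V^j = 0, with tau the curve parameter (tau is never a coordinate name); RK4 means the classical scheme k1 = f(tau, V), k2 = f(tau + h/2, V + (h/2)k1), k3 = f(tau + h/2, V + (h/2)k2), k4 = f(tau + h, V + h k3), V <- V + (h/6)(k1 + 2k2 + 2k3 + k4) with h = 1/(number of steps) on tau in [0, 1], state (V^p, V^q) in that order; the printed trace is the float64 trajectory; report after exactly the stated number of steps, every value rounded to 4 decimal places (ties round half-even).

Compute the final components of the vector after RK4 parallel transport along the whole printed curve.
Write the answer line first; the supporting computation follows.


Answer: V^p = -0.1280, V^q = 2.8713

gamma'(tau) = (1/4, 0); f(tau, V)^k = -Gamma^k_ij(gamma(tau)) gamma'^i(tau) V^j; h = 1/3; intermediate values shown to 6 dp
curve data and Christoffel symbols at the stage parameters:
  tau = 0.000000: gamma = (-0.500000, -0.250000), gamma' = (0.250000, 0.000000); Gamma_ppp = 1.899054, Gamma_ppq = 3.000186, Gamma_pqq = 2.876972, Gamma_qpp = -2.123028, Gamma_qpq = -2.422936, Gamma_qqq = -1.993691
  tau = 0.166667: gamma = (-0.458333, -0.250000), gamma' = (0.250000, 0.000000); Gamma_ppp = 1.707296, Gamma_ppq = 2.827955, Gamma_pqq = 2.680851, Gamma_qpp = -1.957811, Gamma_qpq = -2.260153, Gamma_qqq = -1.821465
  tau = 0.333333: gamma = (-0.416667, -0.250000), gamma' = (0.250000, 0.000000); Gamma_ppp = 1.519850, Gamma_ppq = 2.660268, Gamma_pqq = 2.484733, Gamma_qpp = -1.798452, Gamma_qpq = -2.103198, Gamma_qqq = -1.653499
  tau = 0.500000: gamma = (-0.375000, -0.250000), gamma' = (0.250000, 0.000000); Gamma_ppp = 1.336158, Gamma_ppq = 2.496400, Gamma_pqq = 2.287075, Gamma_qpp = -1.644577, Gamma_qpq = -1.951627, Gamma_qqq = -1.489081
  tau = 0.666667: gamma = (-0.333333, -0.250000), gamma' = (0.250000, 0.000000); Gamma_ppp = 1.155645, Gamma_ppq = 2.335555, Gamma_pqq = 2.086097, Gamma_qpp = -1.495818, Gamma_qpq = -1.804985, Gamma_qqq = -1.327434
  tau = 0.833333: gamma = (-0.291667, -0.250000), gamma' = (0.250000, 0.000000); Gamma_ppp = 0.977715, Gamma_ppq = 2.176843, Gamma_pqq = 1.879719, Gamma_qpp = -1.351813, Gamma_qpq = -1.662798, Gamma_qqq = -1.167700
  tau = 1.000000: gamma = (-0.250000, -0.250000), gamma' = (0.250000, 0.000000); Gamma_ppp = 0.801744, Gamma_ppq = 2.019254, Gamma_pqq = 1.665490, Gamma_qpp = -1.212202, Gamma_qpq = -1.524564, Gamma_qqq = -1.008919
step 0: V^p = 1.5000, V^q = 1.5000
step 1: k1 = (-1.837215, 1.704737), k2 = (-1.770896, 1.592405), k3 = (-1.762378, 1.587236), k4 = (-1.696204, 1.477179); V <- V + (h/6)(k1 + 2k2 + 2k3 + k4): V^p = 0.9111, V^q = 2.0301
step 2: k1 = (-1.696319, 1.477056), k2 = (-1.630511, 1.368954), k3 = (-1.622930, 1.364673), k4 = (-1.557875, 1.259742); V <- V + (h/6)(k1 + 2k2 + 2k3 + k4): V^p = 0.3688, V^q = 2.4858
step 3: k1 = (-1.558018, 1.259655), k2 = (-1.493760, 1.157530), k3 = (-1.487115, 1.154074), k4 = (-1.423656, 1.055630); V <- V + (h/6)(k1 + 2k2 + 2k3 + k4): V^p = -0.1280, V^q = 2.8713


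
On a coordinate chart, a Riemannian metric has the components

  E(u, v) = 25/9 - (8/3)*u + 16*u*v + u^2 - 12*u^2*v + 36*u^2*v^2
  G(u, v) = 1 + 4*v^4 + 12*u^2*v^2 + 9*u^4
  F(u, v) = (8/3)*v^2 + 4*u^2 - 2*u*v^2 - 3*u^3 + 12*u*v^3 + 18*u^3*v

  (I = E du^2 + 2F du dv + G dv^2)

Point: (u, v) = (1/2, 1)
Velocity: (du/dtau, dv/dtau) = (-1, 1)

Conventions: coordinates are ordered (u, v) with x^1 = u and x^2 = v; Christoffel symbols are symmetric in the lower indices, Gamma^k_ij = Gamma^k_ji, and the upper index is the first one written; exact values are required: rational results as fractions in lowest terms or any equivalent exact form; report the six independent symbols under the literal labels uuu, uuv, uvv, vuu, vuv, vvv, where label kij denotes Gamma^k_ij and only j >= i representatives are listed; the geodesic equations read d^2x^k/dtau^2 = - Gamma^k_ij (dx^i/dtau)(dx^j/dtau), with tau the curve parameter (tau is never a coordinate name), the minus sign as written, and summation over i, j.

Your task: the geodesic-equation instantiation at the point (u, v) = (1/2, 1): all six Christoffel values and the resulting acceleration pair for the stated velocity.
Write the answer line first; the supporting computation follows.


Answer: Gamma_uuu = 2760/3349, Gamma_uuv = 1656/3349, Gamma_uvv = 2208/3349, Gamma_vuu = 1980/3349, Gamma_vuv = 1188/3349, Gamma_vvv = 1584/3349; accelerations (d^2u/dtau^2, d^2v/dtau^2) = (-1656/3349, -1188/3349)

E = 565/36, F = 253/24, G = 137/16 at the point
E_u = 115/3, E_v = 23, F_u = 101/4, F_v = 283/12, G_u = 33/2, G_v = 22
EG - F^2 = 3349/144;  g^inv = (144/3349) * [[137/16, -253/24], [-253/24, 565/36]]
first-kind symbols [ij,l] = (1/2)(d_i g_jl + d_j g_il - d_l g_ij): [uu,u] = E_u/2 = 115/6, [uu,v] = F_u - E_v/2 = 55/4, [uv,u] = E_v/2 = 23/2, [uv,v] = G_u/2 = 33/4, [vv,u] = F_v - G_u/2 = 46/3, [vv,v] = G_v/2 = 11
Gamma^u_ij = (G*[ij,u] - F*[ij,v])/(EG - F^2), Gamma^v_ij = (E*[ij,v] - F*[ij,u])/(EG - F^2)
Gamma_uuu = 2760/3349, Gamma_uuv = 1656/3349, Gamma_uvv = 2208/3349, Gamma_vuu = 1980/3349, Gamma_vuv = 1188/3349, Gamma_vvv = 1584/3349
d^2u/dtau^2 = -(Gamma_uuu*(-1)^2 + 2*Gamma_uuv*(-1)*(1) + Gamma_uvv*(1)^2) = -1656/3349
d^2v/dtau^2 = -(Gamma_vuu*(-1)^2 + 2*Gamma_vuv*(-1)*(1) + Gamma_vvv*(1)^2) = -1188/3349


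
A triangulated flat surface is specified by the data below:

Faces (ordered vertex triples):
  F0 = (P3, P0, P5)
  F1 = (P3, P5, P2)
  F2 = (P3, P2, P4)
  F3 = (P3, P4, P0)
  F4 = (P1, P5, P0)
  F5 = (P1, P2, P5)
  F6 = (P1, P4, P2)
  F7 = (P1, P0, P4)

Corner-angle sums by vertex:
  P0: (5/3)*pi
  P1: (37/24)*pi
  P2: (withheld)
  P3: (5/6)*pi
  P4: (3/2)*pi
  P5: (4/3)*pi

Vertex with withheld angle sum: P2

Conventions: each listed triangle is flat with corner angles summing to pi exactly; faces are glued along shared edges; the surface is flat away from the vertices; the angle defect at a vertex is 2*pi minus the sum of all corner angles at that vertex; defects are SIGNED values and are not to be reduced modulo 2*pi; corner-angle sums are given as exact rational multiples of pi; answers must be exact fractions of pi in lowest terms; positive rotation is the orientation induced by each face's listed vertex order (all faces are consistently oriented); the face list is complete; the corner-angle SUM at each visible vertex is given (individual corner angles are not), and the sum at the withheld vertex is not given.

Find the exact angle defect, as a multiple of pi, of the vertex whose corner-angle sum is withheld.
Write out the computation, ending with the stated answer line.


V = 6, E = 12, F = 8; chi = V - E + F = 2
Gauss-Bonnet: total defect = 2*pi*chi = 4*pi; visible defects sum to (25/8)*pi

Answer: defect(P2) = (7/8)*pi


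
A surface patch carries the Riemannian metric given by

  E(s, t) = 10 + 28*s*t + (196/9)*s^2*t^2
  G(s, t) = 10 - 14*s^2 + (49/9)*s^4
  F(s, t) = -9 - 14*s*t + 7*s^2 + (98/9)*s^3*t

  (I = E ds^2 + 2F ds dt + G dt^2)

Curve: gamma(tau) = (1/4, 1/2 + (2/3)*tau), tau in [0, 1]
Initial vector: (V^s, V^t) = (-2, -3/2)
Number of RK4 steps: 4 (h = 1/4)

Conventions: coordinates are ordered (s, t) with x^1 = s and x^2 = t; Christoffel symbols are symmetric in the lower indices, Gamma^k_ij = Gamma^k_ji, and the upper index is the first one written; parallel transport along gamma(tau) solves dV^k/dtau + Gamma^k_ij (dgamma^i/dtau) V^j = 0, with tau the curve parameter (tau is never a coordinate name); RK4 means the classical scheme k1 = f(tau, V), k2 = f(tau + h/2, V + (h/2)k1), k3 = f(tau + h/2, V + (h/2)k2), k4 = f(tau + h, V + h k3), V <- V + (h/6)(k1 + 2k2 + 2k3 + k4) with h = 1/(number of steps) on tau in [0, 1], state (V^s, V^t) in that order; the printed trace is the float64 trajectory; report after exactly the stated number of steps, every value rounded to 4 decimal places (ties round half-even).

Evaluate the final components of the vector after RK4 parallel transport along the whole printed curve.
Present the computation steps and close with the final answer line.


gamma'(tau) = (0, 2/3); f(tau, V)^k = -Gamma^k_ij(gamma(tau)) gamma'^i(tau) V^j; h = 1/4; intermediate values shown to 6 dp
curve data and Christoffel symbols at the stage parameters:
  tau = 0.000000: gamma = (0.250000, 0.500000), gamma' = (0.000000, 0.666667); Gamma_sss = 0.380283, Gamma_sst = 0.190142, Gamma_stt = 0.000000, Gamma_tss = -0.302900, Gamma_tst = -0.151450, Gamma_ttt = 0.000000
  tau = 0.125000: gamma = (0.250000, 0.583333), gamma' = (0.000000, 0.666667); Gamma_sss = 0.441519, Gamma_sst = 0.189223, Gamma_stt = 0.000000, Gamma_tss = -0.342386, Gamma_tst = -0.146737, Gamma_ttt = 0.000000
  tau = 0.250000: gamma = (0.250000, 0.666667), gamma' = (0.000000, 0.666667); Gamma_sss = 0.501885, Gamma_sst = 0.188207, Gamma_stt = 0.000000, Gamma_tss = -0.379182, Gamma_tst = -0.142193, Gamma_ttt = 0.000000
  tau = 0.375000: gamma = (0.250000, 0.750000), gamma' = (0.000000, 0.666667); Gamma_sss = 0.561318, Gamma_sst = 0.187106, Gamma_stt = 0.000000, Gamma_tss = -0.413444, Gamma_tst = -0.137815, Gamma_ttt = 0.000000
  tau = 0.500000: gamma = (0.250000, 0.833333), gamma' = (0.000000, 0.666667); Gamma_sss = 0.619765, Gamma_sst = 0.185930, Gamma_stt = 0.000000, Gamma_tss = -0.445321, Gamma_tst = -0.133596, Gamma_ttt = 0.000000
  tau = 0.625000: gamma = (0.250000, 0.916667), gamma' = (0.000000, 0.666667); Gamma_sss = 0.677186, Gamma_sst = 0.184687, Gamma_stt = 0.000000, Gamma_tss = -0.474955, Gamma_tst = -0.129533, Gamma_ttt = 0.000000
  tau = 0.750000: gamma = (0.250000, 1.000000), gamma' = (0.000000, 0.666667); Gamma_sss = 0.733548, Gamma_sst = 0.183387, Gamma_stt = 0.000000, Gamma_tss = -0.502481, Gamma_tst = -0.125620, Gamma_ttt = 0.000000
  tau = 0.875000: gamma = (0.250000, 1.083333), gamma' = (0.000000, 0.666667); Gamma_sss = 0.788828, Gamma_sst = 0.182037, Gamma_stt = 0.000000, Gamma_tss = -0.528027, Gamma_tst = -0.121852, Gamma_ttt = 0.000000
  tau = 1.000000: gamma = (0.250000, 1.166667), gamma' = (0.000000, 0.666667); Gamma_sss = 0.843009, Gamma_sst = 0.180645, Gamma_stt = 0.000000, Gamma_tss = -0.551715, Gamma_tst = -0.118225, Gamma_ttt = 0.000000
step 0: V^s = -2.0000, V^t = -1.5000
step 1: k1 = (0.253522, -0.201933), k2 = (0.248299, -0.192549), k3 = (0.248381, -0.192613), k4 = (0.243151, -0.183705); V <- V + (h/6)(k1 + 2k2 + 2k3 + k4): V^s = -1.9379, V^t = -1.5482
step 2: k1 = (0.243153, -0.183706), k2 = (0.237939, -0.175256), k3 = (0.238020, -0.175316), k4 = (0.232835, -0.167299); V <- V + (h/6)(k1 + 2k2 + 2k3 + k4): V^s = -1.8784, V^t = -1.5920
step 3: k1 = (0.232836, -0.167300), k2 = (0.227696, -0.159698), k3 = (0.227775, -0.159754), k4 = (0.222690, -0.152543); V <- V + (h/6)(k1 + 2k2 + 2k3 + k4): V^s = -1.8215, V^t = -1.6320
step 4: k1 = (0.222691, -0.152543), k2 = (0.217674, -0.145707), k3 = (0.217750, -0.145758), k4 = (0.212805, -0.139272); V <- V + (h/6)(k1 + 2k2 + 2k3 + k4): V^s = -1.7671, V^t = -1.6684

Answer: V^s = -1.7671, V^t = -1.6684


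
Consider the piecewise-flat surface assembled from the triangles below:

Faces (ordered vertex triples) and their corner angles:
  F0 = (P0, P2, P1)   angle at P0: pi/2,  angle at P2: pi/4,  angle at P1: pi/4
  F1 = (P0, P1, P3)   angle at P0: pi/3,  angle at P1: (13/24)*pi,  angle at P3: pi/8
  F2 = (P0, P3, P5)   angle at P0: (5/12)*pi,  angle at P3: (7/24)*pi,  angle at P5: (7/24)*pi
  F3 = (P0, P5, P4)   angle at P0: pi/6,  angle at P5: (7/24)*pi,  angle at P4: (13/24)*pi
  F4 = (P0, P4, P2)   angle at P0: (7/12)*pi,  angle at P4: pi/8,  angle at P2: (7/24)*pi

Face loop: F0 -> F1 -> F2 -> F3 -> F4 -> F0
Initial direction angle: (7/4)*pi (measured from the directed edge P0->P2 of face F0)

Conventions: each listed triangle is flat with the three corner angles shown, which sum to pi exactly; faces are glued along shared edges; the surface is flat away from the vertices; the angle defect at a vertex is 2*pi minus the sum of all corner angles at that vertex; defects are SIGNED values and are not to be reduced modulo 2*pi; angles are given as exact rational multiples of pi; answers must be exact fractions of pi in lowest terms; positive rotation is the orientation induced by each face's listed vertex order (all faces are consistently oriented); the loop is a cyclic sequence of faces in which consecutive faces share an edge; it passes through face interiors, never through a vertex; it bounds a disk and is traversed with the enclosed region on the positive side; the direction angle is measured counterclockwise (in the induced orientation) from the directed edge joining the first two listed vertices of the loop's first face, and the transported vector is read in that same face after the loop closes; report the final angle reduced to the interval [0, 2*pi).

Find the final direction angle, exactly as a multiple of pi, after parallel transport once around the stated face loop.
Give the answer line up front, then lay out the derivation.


Answer: final direction angle = (7/4)*pi

enclosed vertex P0: corner angles sum to 2*pi, defect = 2*pi - 2*pi = 0
summing the enclosed defects onto the initial angle, mod 2*pi in the induced orientation:
final angle = (7/4)*pi + 0 = (7/4)*pi (mod 2*pi)


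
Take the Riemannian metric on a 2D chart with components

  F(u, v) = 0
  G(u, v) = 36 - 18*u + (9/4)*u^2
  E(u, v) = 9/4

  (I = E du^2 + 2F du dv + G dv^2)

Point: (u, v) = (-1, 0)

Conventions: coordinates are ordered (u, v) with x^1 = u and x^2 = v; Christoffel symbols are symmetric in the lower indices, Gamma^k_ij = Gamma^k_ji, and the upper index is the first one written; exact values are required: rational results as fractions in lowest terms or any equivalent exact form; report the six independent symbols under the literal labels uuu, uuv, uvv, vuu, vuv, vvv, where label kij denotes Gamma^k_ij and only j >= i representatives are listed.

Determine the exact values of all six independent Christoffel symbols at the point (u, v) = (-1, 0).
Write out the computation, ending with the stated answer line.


E = 9/4, F = 0, G = 225/4 at the point
E_u = 0, E_v = 0, F_u = 0, F_v = 0, G_u = -45/2, G_v = 0
EG - F^2 = 2025/16;  g^inv = (16/2025) * [[225/4, 0], [0, 9/4]]
first-kind symbols [ij,l] = (1/2)(d_i g_jl + d_j g_il - d_l g_ij): [uu,u] = E_u/2 = 0, [uu,v] = F_u - E_v/2 = 0, [uv,u] = E_v/2 = 0, [uv,v] = G_u/2 = -45/4, [vv,u] = F_v - G_u/2 = 45/4, [vv,v] = G_v/2 = 0
Gamma^u_ij = (G*[ij,u] - F*[ij,v])/(EG - F^2), Gamma^v_ij = (E*[ij,v] - F*[ij,u])/(EG - F^2)

Answer: Gamma_uuu = 0, Gamma_uuv = 0, Gamma_uvv = 5, Gamma_vuu = 0, Gamma_vuv = -1/5, Gamma_vvv = 0


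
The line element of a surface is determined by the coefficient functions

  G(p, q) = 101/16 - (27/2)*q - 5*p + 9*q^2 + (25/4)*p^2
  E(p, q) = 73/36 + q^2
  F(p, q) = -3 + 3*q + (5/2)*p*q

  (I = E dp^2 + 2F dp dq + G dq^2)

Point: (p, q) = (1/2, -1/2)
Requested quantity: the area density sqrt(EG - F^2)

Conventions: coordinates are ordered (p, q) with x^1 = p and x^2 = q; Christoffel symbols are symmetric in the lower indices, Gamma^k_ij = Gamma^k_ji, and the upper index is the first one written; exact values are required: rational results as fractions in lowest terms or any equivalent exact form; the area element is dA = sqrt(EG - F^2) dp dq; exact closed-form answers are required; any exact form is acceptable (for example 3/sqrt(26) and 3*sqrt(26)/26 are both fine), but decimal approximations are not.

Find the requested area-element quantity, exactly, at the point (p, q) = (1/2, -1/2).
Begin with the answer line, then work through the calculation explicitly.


Answer: sqrt(EG - F^2) = sqrt(3731)/24

E = 41/18, F = -41/8, G = 115/8; EG - F^2 = 3731/576


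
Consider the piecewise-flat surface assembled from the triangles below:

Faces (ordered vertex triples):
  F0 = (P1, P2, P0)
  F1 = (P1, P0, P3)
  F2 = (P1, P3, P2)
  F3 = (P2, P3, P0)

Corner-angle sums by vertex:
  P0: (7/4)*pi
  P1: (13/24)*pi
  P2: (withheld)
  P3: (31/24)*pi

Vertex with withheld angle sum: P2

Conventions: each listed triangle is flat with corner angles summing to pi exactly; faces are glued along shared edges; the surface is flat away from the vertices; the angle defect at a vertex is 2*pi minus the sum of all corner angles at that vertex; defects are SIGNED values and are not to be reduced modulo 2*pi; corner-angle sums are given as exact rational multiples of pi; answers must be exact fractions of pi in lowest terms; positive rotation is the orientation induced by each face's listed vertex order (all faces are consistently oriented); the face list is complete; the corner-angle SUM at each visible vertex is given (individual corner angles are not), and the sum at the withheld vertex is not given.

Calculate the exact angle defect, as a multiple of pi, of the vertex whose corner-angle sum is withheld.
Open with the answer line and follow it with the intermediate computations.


Answer: defect(P2) = (19/12)*pi

V = 4, E = 6, F = 4; chi = V - E + F = 2
Gauss-Bonnet: total defect = 2*pi*chi = 4*pi; visible defects sum to (29/12)*pi


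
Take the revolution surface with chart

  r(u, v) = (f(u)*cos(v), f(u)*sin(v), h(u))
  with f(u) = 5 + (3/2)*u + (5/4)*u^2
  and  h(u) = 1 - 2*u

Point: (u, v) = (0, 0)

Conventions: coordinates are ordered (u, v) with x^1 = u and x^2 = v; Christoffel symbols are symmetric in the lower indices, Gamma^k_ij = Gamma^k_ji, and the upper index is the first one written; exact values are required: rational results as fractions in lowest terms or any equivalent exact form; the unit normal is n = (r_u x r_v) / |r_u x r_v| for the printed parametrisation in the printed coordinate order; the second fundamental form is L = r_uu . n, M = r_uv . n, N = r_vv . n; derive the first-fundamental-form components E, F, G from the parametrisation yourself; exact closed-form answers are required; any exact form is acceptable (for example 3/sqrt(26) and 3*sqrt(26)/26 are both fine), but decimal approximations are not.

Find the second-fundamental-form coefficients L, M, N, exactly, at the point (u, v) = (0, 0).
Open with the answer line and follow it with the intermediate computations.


Answer: L = 2, M = 0, N = -4

f = 5, f' = 3/2, f'' = 5/2, h' = -2, h'' = 0
E = 25/4, F = 0, G = 25; answer radicand W^2 = 25/4
unnormalised second-form numerators: l = 5, m = 0, n = -10; L = l/sqrt(25/4), and similarly M = m/sqrt(W^2), N = n/sqrt(W^2)


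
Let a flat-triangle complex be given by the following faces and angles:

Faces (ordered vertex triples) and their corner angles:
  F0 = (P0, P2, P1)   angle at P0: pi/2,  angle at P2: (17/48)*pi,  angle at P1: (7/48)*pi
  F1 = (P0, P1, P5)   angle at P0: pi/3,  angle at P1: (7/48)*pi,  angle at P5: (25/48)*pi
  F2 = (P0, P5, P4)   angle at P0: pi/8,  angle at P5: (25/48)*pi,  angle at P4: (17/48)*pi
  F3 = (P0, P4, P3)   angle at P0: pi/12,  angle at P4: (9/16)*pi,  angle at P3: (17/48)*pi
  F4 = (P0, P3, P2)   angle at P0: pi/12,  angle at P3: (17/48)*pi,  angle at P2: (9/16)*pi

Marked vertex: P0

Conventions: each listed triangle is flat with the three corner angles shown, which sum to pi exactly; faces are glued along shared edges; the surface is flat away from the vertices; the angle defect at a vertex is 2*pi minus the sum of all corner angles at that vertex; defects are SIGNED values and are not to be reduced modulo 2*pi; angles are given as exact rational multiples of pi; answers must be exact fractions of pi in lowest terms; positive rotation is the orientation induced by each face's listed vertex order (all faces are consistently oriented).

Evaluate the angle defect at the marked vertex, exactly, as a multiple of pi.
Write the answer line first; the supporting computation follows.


Answer: defect(P0) = (7/8)*pi

Sum of corner angles at P0: (9/8)*pi
defect = 2*pi - (9/8)*pi


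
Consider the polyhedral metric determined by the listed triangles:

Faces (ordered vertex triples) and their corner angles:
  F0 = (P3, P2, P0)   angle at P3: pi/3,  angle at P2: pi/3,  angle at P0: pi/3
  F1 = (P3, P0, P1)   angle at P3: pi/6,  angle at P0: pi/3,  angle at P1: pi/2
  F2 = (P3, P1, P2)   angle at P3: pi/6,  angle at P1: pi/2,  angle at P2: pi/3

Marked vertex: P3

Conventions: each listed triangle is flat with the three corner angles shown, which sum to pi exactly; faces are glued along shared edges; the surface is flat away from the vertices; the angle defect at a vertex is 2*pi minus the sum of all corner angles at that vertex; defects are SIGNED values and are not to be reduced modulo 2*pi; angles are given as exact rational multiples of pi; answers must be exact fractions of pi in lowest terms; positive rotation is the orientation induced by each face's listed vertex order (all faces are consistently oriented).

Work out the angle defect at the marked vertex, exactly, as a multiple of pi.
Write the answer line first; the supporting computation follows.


Answer: defect(P3) = (4/3)*pi

Sum of corner angles at P3: (2/3)*pi
defect = 2*pi - (2/3)*pi


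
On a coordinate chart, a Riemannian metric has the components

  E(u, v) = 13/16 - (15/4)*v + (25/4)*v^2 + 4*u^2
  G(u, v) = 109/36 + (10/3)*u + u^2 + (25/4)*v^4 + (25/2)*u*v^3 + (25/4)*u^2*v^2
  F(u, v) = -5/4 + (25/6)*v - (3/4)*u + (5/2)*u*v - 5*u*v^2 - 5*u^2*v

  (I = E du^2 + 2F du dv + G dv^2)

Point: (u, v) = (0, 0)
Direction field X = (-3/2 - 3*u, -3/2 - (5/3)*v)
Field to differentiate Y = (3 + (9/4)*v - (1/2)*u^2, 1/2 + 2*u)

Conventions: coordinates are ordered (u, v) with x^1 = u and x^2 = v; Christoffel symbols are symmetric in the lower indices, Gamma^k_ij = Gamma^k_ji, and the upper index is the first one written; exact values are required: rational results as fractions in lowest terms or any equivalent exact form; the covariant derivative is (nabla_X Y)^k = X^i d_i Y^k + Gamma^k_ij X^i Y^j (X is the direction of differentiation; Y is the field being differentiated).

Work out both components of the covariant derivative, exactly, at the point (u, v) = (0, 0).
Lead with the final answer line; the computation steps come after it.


Answer: (nabla_X Y)^u = 17661/4136, (nabla_X Y)^v = -9111/2068

E = 13/16, F = -5/4, G = 109/36 at the point
E_u = 0, E_v = -15/4, F_u = -3/4, F_v = 25/6, G_u = 10/3, G_v = 0
EG - F^2 = 517/576;  g^inv = (576/517) * [[109/36, 5/4], [5/4, 13/16]]
first-kind symbols [ij,l] = (1/2)(d_i g_jl + d_j g_il - d_l g_ij): [uu,u] = E_u/2 = 0, [uu,v] = F_u - E_v/2 = 9/8, [uv,u] = E_v/2 = -15/8, [uv,v] = G_u/2 = 5/3, [vv,u] = F_v - G_u/2 = 5/2, [vv,v] = G_v/2 = 0
Gamma^u_ij = (G*[ij,u] - F*[ij,v])/(EG - F^2), Gamma^v_ij = (E*[ij,v] - F*[ij,u])/(EG - F^2)
Gamma_uuu = 810/517, Gamma_uuv = -2070/517, Gamma_uvv = 4360/517, Gamma_vuu = 1053/1034, Gamma_vuv = -570/517, Gamma_vvv = 1800/517
X = (-3/2, -3/2), Y = (3, 1/2) at the point


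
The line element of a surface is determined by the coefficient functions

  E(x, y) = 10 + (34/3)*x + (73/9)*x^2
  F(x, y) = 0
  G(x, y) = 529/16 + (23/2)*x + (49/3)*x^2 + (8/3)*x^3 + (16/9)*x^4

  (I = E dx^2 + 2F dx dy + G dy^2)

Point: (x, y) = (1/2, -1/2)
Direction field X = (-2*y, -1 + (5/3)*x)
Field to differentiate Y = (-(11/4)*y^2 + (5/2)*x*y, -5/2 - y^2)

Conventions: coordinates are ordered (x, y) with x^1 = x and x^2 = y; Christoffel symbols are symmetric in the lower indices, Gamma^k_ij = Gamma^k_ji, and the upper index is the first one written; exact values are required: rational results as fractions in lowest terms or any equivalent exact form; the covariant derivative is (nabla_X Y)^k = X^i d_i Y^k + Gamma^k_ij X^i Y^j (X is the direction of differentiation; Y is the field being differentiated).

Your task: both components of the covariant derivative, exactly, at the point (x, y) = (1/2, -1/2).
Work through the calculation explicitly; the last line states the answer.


E = 637/36, F = 0, G = 6241/144 at the point
E_x = 175/9, E_y = 0, F_x = 0, F_y = 0, G_x = 553/18, G_y = 0
EG - F^2 = 3975517/5184;  g^inv = (5184/3975517) * [[6241/144, 0], [0, 637/36]]
first-kind symbols [ij,l] = (1/2)(d_i g_jl + d_j g_il - d_l g_ij): [xx,x] = E_x/2 = 175/18, [xx,y] = F_x - E_y/2 = 0, [xy,x] = E_y/2 = 0, [xy,y] = G_x/2 = 553/36, [yy,x] = F_y - G_x/2 = -553/36, [yy,y] = G_y/2 = 0
Gamma^x_ij = (G*[ij,x] - F*[ij,y])/(EG - F^2), Gamma^y_ij = (E*[ij,y] - F*[ij,x])/(EG - F^2)
Gamma_xxx = 50/91, Gamma_xxy = 0, Gamma_xyy = -79/91, Gamma_yxx = 0, Gamma_yxy = 28/79, Gamma_yyy = 0
X = (1, -1/6), Y = (-21/16, -11/4) at the point

Answer: (nabla_X Y)^x = -85/28, (nabla_X Y)^y = -2017/1896


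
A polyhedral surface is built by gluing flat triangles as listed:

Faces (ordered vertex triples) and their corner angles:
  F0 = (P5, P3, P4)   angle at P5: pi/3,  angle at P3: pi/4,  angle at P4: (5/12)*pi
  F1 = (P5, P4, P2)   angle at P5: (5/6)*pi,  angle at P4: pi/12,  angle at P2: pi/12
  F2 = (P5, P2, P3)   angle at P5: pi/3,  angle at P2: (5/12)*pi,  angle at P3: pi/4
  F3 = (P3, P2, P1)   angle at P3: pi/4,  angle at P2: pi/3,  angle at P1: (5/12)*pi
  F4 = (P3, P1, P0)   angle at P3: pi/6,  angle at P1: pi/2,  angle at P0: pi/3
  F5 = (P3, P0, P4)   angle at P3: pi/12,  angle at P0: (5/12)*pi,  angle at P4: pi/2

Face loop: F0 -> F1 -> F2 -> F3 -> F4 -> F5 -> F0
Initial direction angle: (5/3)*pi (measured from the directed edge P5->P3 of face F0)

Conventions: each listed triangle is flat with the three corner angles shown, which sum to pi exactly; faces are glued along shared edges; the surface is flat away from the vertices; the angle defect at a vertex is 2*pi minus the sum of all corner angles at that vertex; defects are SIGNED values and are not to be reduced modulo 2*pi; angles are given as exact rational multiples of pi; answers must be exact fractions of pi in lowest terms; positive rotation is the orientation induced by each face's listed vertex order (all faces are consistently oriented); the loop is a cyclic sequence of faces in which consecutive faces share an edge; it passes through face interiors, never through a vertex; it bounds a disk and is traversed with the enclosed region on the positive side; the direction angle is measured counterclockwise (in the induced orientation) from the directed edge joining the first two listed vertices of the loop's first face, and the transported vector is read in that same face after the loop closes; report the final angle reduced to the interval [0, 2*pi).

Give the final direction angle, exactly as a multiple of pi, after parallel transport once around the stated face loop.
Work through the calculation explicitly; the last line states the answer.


enclosed vertex P3: corner angles sum to pi, defect = 2*pi - pi = pi
enclosed vertex P5: corner angles sum to (3/2)*pi, defect = 2*pi - (3/2)*pi = pi/2
the rotation equals the total enclosed defect, so the final angle is initial + defects (mod 2*pi)
final angle = (5/3)*pi + (3/2)*pi = (7/6)*pi (mod 2*pi)

Answer: final direction angle = (7/6)*pi


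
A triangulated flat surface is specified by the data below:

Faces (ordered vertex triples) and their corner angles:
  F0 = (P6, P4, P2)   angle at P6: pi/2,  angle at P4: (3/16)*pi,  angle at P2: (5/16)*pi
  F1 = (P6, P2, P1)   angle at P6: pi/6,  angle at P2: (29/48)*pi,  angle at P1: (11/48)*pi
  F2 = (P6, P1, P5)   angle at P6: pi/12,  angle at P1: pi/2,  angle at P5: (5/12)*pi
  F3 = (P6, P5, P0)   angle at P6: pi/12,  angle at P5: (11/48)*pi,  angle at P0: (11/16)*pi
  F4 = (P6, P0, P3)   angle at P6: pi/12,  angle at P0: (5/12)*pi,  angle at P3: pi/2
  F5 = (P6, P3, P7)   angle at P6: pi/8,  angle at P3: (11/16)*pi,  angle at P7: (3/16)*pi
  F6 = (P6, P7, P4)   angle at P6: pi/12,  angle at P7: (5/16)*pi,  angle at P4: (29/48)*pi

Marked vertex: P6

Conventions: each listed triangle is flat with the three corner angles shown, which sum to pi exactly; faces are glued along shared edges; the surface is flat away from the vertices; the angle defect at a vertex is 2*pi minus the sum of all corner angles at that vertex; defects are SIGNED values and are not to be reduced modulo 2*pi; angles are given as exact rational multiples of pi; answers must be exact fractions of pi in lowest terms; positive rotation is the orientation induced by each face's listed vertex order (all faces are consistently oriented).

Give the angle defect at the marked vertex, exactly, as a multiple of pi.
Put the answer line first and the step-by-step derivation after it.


Answer: defect(P6) = (7/8)*pi

Sum of corner angles at P6: (9/8)*pi
defect = 2*pi - (9/8)*pi


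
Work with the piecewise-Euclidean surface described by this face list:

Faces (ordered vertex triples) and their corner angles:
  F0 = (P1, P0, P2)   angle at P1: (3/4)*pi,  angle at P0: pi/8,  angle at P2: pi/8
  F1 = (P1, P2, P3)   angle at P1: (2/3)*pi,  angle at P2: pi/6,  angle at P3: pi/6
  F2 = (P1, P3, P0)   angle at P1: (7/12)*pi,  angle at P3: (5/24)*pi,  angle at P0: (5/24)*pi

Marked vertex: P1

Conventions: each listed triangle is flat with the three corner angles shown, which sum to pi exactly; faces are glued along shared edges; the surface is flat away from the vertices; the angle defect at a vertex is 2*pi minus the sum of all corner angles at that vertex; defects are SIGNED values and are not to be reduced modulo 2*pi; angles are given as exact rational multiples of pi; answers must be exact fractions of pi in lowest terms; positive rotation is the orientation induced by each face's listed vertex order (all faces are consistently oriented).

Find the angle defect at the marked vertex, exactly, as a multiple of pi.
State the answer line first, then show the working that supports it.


Answer: defect(P1) = 0

Sum of corner angles at P1: 2*pi
defect = 2*pi - 2*pi


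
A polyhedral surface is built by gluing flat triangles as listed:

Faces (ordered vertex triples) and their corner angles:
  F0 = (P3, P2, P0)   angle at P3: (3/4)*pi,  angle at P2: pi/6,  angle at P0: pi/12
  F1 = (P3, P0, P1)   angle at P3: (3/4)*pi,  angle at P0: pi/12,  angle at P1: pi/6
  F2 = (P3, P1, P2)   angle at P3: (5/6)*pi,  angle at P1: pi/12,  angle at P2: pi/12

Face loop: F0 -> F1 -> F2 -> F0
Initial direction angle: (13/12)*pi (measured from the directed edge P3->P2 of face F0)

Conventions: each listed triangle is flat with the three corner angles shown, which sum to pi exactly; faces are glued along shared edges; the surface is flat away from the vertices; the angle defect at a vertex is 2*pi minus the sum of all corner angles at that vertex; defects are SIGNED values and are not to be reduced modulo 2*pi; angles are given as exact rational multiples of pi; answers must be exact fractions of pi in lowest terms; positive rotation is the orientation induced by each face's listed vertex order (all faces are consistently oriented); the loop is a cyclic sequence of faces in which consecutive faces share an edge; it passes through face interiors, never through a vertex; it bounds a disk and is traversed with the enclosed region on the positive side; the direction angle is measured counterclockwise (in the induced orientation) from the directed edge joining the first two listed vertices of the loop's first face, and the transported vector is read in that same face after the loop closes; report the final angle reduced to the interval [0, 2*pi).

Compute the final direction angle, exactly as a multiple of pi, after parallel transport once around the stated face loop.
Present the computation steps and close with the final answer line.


enclosed vertex P3: corner angles sum to (7/3)*pi, defect = 2*pi - (7/3)*pi = -pi/3
adding the enclosed defects to the starting angle (mod 2*pi, induced orientation) gives the holonomy
final angle = (13/12)*pi - pi/3 = (3/4)*pi (mod 2*pi)

Answer: final direction angle = (3/4)*pi


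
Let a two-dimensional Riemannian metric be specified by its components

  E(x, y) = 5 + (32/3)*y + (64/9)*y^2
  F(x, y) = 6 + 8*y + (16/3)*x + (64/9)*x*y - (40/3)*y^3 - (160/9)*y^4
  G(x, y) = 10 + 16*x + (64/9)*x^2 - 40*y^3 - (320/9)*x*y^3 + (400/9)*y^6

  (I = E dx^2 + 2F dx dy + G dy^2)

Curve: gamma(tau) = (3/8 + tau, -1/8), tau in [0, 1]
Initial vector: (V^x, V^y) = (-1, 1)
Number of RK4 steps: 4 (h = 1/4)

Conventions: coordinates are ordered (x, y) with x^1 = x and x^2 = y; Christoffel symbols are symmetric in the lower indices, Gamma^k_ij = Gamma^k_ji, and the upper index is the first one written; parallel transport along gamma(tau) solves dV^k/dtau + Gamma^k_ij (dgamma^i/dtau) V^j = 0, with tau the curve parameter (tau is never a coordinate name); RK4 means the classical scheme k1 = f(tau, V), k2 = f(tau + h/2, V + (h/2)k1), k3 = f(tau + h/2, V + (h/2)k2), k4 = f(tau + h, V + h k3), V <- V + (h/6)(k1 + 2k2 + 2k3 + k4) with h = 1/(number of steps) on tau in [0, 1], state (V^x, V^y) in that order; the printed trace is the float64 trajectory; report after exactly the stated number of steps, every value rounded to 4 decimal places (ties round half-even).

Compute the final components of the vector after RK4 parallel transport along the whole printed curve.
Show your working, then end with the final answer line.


gamma'(tau) = (1, 0); f(tau, V)^k = -Gamma^k_ij(gamma(tau)) gamma'^i(tau) V^j; h = 1/4; intermediate values shown to 6 dp
curve data and Christoffel symbols at the stage parameters:
  tau = 0.000000: gamma = (0.375000, -0.125000), gamma' = (1.000000, 0.000000); Gamma_xxx = 0.000000, Gamma_xxy = 0.223540, Gamma_xyy = -0.026196, Gamma_yxx = 0.000000, Gamma_yxy = 0.538242, Gamma_yyy = -0.063075
  tau = 0.125000: gamma = (0.500000, -0.125000), gamma' = (1.000000, 0.000000); Gamma_xxx = 0.000000, Gamma_xxy = 0.196062, Gamma_xyy = -0.022976, Gamma_yxx = 0.000000, Gamma_yxy = 0.511293, Gamma_yyy = -0.059917
  tau = 0.250000: gamma = (0.625000, -0.125000), gamma' = (1.000000, 0.000000); Gamma_xxx = 0.000000, Gamma_xxy = 0.173089, Gamma_xyy = -0.020284, Gamma_yxx = 0.000000, Gamma_yxy = 0.486001, Gamma_yyy = -0.056953
  tau = 0.375000: gamma = (0.750000, -0.125000), gamma' = (1.000000, 0.000000); Gamma_xxx = 0.000000, Gamma_xxy = 0.153744, Gamma_xyy = -0.018017, Gamma_yxx = 0.000000, Gamma_yxy = 0.462432, Gamma_yyy = -0.054191
  tau = 0.500000: gamma = (0.875000, -0.125000), gamma' = (1.000000, 0.000000); Gamma_xxx = 0.000000, Gamma_xxy = 0.137338, Gamma_xyy = -0.016094, Gamma_yxx = 0.000000, Gamma_yxy = 0.440556, Gamma_yyy = -0.051628
  tau = 0.625000: gamma = (1.000000, -0.125000), gamma' = (1.000000, 0.000000); Gamma_xxx = 0.000000, Gamma_xxy = 0.123331, Gamma_xyy = -0.014453, Gamma_yxx = 0.000000, Gamma_yxy = 0.420290, Gamma_yyy = -0.049253
  tau = 0.750000: gamma = (1.125000, -0.125000), gamma' = (1.000000, 0.000000); Gamma_xxx = 0.000000, Gamma_xxy = 0.111294, Gamma_xyy = -0.013042, Gamma_yxx = 0.000000, Gamma_yxy = 0.401529, Gamma_yyy = -0.047054
  tau = 0.875000: gamma = (1.250000, -0.125000), gamma' = (1.000000, 0.000000); Gamma_xxx = 0.000000, Gamma_xxy = 0.100886, Gamma_xyy = -0.011823, Gamma_yxx = 0.000000, Gamma_yxy = 0.384156, Gamma_yyy = -0.045018
  tau = 1.000000: gamma = (1.375000, -0.125000), gamma' = (1.000000, 0.000000); Gamma_xxx = 0.000000, Gamma_xxy = 0.091835, Gamma_xyy = -0.010762, Gamma_yxx = 0.000000, Gamma_yxy = 0.368057, Gamma_yyy = -0.043132
step 0: V^x = -1.0000, V^y = 1.0000
step 1: k1 = (-0.223540, -0.538242), k2 = (-0.182871, -0.476893), k3 = (-0.184374, -0.480814), k4 = (-0.152283, -0.427582); V <- V + (h/6)(k1 + 2k2 + 2k3 + k4): V^x = -1.0463, V^y = 0.8799
step 2: k1 = (-0.152309, -0.427656), k2 = (-0.127068, -0.382196), k3 = (-0.127941, -0.384824), k4 = (-0.107638, -0.345282); V <- V + (h/6)(k1 + 2k2 + 2k3 + k4): V^x = -1.0783, V^y = 0.7838
step 3: k1 = (-0.107649, -0.345318), k2 = (-0.091347, -0.311292), k3 = (-0.091871, -0.313079), k4 = (-0.078524, -0.283300); V <- V + (h/6)(k1 + 2k2 + 2k3 + k4): V^x = -1.1014, V^y = 0.7056
step 4: k1 = (-0.078529, -0.283319), k2 = (-0.067613, -0.257456), k3 = (-0.067939, -0.258698), k4 = (-0.058859, -0.235898); V <- V + (h/6)(k1 + 2k2 + 2k3 + k4): V^x = -1.1184, V^y = 0.6410

Answer: V^x = -1.1184, V^y = 0.6410


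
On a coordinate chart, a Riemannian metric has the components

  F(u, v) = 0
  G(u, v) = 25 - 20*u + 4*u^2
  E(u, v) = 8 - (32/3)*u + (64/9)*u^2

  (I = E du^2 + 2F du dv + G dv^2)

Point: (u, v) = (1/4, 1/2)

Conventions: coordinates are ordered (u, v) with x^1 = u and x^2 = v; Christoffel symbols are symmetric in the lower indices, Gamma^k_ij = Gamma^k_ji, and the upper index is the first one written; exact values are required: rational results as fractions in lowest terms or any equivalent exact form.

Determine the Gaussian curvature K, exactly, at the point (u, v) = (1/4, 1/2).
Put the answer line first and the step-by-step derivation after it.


Answer: K = 8/169

E = 52/9, F = 0, G = 81/4, EG - F^2 = 117 at the point
E_u = -64/9, E_v = 0, F_u = 0, F_v = 0, G_u = -18, G_v = 0
E_vv = 0, F_uv = 0, G_uu = 8
Apply the Brioschi formula K = (det M1 - det M2)/(EG - F^2)^2 over the derivative matrices of E, F, G.
M1 = [[-E_vv/2 + F_uv - G_uu/2, E_u/2, F_u - E_v/2], [F_v - G_u/2, E, F], [G_v/2, F, G]] = [[-4, -32/9, 0], [9, 52/9, 0], [0, 0, 81/4]]; det M1 = 180
M2 = [[0, E_v/2, G_u/2], [E_v/2, E, F], [G_u/2, F, G]] = [[0, 0, -9], [0, 52/9, 0], [-9, 0, 81/4]]; det M2 = -468
det M1 - det M2 = 648; K = 648 / (117)^2 = 8/169


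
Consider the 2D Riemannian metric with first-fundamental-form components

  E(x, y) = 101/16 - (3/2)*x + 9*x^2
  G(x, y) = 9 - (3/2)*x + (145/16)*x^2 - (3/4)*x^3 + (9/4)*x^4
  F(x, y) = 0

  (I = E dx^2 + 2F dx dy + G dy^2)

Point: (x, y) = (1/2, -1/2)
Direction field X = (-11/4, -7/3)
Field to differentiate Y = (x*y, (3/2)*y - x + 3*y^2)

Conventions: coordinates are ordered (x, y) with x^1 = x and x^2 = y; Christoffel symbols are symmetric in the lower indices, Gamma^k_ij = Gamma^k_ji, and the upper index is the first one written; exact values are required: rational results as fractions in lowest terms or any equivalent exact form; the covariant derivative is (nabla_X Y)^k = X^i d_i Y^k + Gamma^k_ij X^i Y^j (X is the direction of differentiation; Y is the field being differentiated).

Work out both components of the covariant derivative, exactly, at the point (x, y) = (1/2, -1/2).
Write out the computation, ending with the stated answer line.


E = 125/16, F = 0, G = 169/16 at the point
E_x = 15/2, E_y = 0, F_x = 0, F_y = 0, G_x = 65/8, G_y = 0
EG - F^2 = 21125/256;  g^inv = (256/21125) * [[169/16, 0], [0, 125/16]]
first-kind symbols [ij,l] = (1/2)(d_i g_jl + d_j g_il - d_l g_ij): [xx,x] = E_x/2 = 15/4, [xx,y] = F_x - E_y/2 = 0, [xy,x] = E_y/2 = 0, [xy,y] = G_x/2 = 65/16, [yy,x] = F_y - G_x/2 = -65/16, [yy,y] = G_y/2 = 0
Gamma^x_ij = (G*[ij,x] - F*[ij,y])/(EG - F^2), Gamma^y_ij = (E*[ij,y] - F*[ij,x])/(EG - F^2)
Gamma_xxx = 12/25, Gamma_xxy = 0, Gamma_xyy = -13/25, Gamma_yxx = 0, Gamma_yxy = 5/13, Gamma_yyy = 0
X = (-11/4, -7/3), Y = (-1/4, -1/2) at the point

Answer: (nabla_X Y)^x = -41/600, (nabla_X Y)^y = 2185/312
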